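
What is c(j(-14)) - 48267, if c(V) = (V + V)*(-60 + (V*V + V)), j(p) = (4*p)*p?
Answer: 964867573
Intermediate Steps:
j(p) = 4*p²
c(V) = 2*V*(-60 + V + V²) (c(V) = (2*V)*(-60 + (V² + V)) = (2*V)*(-60 + (V + V²)) = (2*V)*(-60 + V + V²) = 2*V*(-60 + V + V²))
c(j(-14)) - 48267 = 2*(4*(-14)²)*(-60 + 4*(-14)² + (4*(-14)²)²) - 48267 = 2*(4*196)*(-60 + 4*196 + (4*196)²) - 48267 = 2*784*(-60 + 784 + 784²) - 48267 = 2*784*(-60 + 784 + 614656) - 48267 = 2*784*615380 - 48267 = 964915840 - 48267 = 964867573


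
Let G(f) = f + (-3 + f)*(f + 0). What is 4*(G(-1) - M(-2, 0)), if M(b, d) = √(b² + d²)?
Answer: 4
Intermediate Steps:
G(f) = f + f*(-3 + f) (G(f) = f + (-3 + f)*f = f + f*(-3 + f))
4*(G(-1) - M(-2, 0)) = 4*(-(-2 - 1) - √((-2)² + 0²)) = 4*(-1*(-3) - √(4 + 0)) = 4*(3 - √4) = 4*(3 - 1*2) = 4*(3 - 2) = 4*1 = 4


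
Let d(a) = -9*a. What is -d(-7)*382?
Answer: -24066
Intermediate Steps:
-d(-7)*382 = -(-9)*(-7)*382 = -1*63*382 = -63*382 = -24066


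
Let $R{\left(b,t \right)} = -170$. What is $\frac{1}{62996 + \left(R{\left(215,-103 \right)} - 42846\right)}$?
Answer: $\frac{1}{19980} \approx 5.005 \cdot 10^{-5}$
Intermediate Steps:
$\frac{1}{62996 + \left(R{\left(215,-103 \right)} - 42846\right)} = \frac{1}{62996 - 43016} = \frac{1}{19980}$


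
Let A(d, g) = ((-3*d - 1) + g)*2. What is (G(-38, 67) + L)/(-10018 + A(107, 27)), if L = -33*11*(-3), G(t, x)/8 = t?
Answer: -785/10608 ≈ -0.074001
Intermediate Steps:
G(t, x) = 8*t
A(d, g) = -2 - 6*d + 2*g (A(d, g) = ((-1 - 3*d) + g)*2 = (-1 + g - 3*d)*2 = -2 - 6*d + 2*g)
L = 1089 (L = -363*(-3) = 1089)
(G(-38, 67) + L)/(-10018 + A(107, 27)) = (8*(-38) + 1089)/(-10018 + (-2 - 6*107 + 2*27)) = (-304 + 1089)/(-10018 + (-2 - 642 + 54)) = 785/(-10018 - 590) = 785/(-10608) = 785*(-1/10608) = -785/10608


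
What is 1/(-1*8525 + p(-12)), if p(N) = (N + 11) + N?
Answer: -1/8538 ≈ -0.00011712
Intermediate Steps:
p(N) = 11 + 2*N (p(N) = (11 + N) + N = 11 + 2*N)
1/(-1*8525 + p(-12)) = 1/(-1*8525 + (11 + 2*(-12))) = 1/(-8525 + (11 - 24)) = 1/(-8525 - 13) = 1/(-8538) = -1/8538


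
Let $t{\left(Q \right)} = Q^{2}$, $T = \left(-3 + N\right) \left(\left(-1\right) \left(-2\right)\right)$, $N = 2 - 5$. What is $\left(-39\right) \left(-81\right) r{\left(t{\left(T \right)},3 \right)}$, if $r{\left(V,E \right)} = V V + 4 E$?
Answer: $65542932$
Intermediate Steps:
$N = -3$ ($N = 2 - 5 = -3$)
$T = -12$ ($T = \left(-3 - 3\right) \left(\left(-1\right) \left(-2\right)\right) = \left(-6\right) 2 = -12$)
$r{\left(V,E \right)} = V^{2} + 4 E$
$\left(-39\right) \left(-81\right) r{\left(t{\left(T \right)},3 \right)} = \left(-39\right) \left(-81\right) \left(\left(\left(-12\right)^{2}\right)^{2} + 4 \cdot 3\right) = 3159 \left(144^{2} + 12\right) = 3159 \left(20736 + 12\right) = 3159 \cdot 20748 = 65542932$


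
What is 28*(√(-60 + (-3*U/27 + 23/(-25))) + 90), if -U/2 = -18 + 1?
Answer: 2520 + 28*I*√14557/15 ≈ 2520.0 + 225.22*I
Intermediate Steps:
U = 34 (U = -2*(-18 + 1) = -2*(-17) = 34)
28*(√(-60 + (-3*U/27 + 23/(-25))) + 90) = 28*(√(-60 + (-3/(27/34) + 23/(-25))) + 90) = 28*(√(-60 + (-3/(27*(1/34)) + 23*(-1/25))) + 90) = 28*(√(-60 + (-3/27/34 - 23/25)) + 90) = 28*(√(-60 + (-3*34/27 - 23/25)) + 90) = 28*(√(-60 + (-34/9 - 23/25)) + 90) = 28*(√(-60 - 1057/225) + 90) = 28*(√(-14557/225) + 90) = 28*(I*√14557/15 + 90) = 28*(90 + I*√14557/15) = 2520 + 28*I*√14557/15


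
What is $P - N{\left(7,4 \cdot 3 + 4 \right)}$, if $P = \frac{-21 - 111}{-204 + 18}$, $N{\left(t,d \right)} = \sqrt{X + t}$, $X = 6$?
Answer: $\frac{22}{31} - \sqrt{13} \approx -2.8959$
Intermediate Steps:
$N{\left(t,d \right)} = \sqrt{6 + t}$
$P = \frac{22}{31}$ ($P = \frac{-21 - 111}{-186} = \left(-21 - 111\right) \left(- \frac{1}{186}\right) = \left(-132\right) \left(- \frac{1}{186}\right) = \frac{22}{31} \approx 0.70968$)
$P - N{\left(7,4 \cdot 3 + 4 \right)} = \frac{22}{31} - \sqrt{6 + 7} = \frac{22}{31} - \sqrt{13}$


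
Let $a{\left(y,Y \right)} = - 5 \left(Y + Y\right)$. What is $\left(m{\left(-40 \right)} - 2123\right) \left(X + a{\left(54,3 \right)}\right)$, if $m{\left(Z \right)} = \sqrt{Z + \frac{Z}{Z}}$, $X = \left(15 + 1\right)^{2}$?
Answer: $-479798 + 226 i \sqrt{39} \approx -4.798 \cdot 10^{5} + 1411.4 i$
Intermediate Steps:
$X = 256$ ($X = 16^{2} = 256$)
$a{\left(y,Y \right)} = - 10 Y$ ($a{\left(y,Y \right)} = - 5 \cdot 2 Y = - 10 Y$)
$m{\left(Z \right)} = \sqrt{1 + Z}$ ($m{\left(Z \right)} = \sqrt{Z + 1} = \sqrt{1 + Z}$)
$\left(m{\left(-40 \right)} - 2123\right) \left(X + a{\left(54,3 \right)}\right) = \left(\sqrt{1 - 40} - 2123\right) \left(256 - 30\right) = \left(\sqrt{-39} - 2123\right) \left(256 - 30\right) = \left(i \sqrt{39} - 2123\right) 226 = \left(-2123 + i \sqrt{39}\right) 226 = -479798 + 226 i \sqrt{39}$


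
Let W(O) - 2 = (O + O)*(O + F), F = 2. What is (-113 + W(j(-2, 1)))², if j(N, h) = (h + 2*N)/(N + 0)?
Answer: 40401/4 ≈ 10100.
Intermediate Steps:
j(N, h) = (h + 2*N)/N
W(O) = 2 + 2*O*(2 + O) (W(O) = 2 + (O + O)*(O + 2) = 2 + (2*O)*(2 + O) = 2 + 2*O*(2 + O))
(-113 + W(j(-2, 1)))² = (-113 + (2 + 2*(2 + 1/(-2))² + 4*(2 + 1/(-2))))² = (-113 + (2 + 2*(2 + 1*(-½))² + 4*(2 + 1*(-½))))² = (-113 + (2 + 2*(2 - ½)² + 4*(2 - ½)))² = (-113 + (2 + 2*(3/2)² + 4*(3/2)))² = (-113 + (2 + 2*(9/4) + 6))² = (-113 + (2 + 9/2 + 6))² = (-113 + 25/2)² = (-201/2)² = 40401/4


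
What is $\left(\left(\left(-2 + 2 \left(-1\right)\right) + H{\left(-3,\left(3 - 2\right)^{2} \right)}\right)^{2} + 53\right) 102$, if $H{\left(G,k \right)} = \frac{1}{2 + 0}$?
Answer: $\frac{13311}{2} \approx 6655.5$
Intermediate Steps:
$H{\left(G,k \right)} = \frac{1}{2}$
$\left(\left(\left(-2 + 2 \left(-1\right)\right) + H{\left(-3,\left(3 - 2\right)^{2} \right)}\right)^{2} + 53\right) 102 = \left(\left(\left(-2 + 2 \left(-1\right)\right) + \frac{1}{2}\right)^{2} + 53\right) 102 = \left(\left(\left(-2 - 2\right) + \frac{1}{2}\right)^{2} + 53\right) 102 = \left(\left(-4 + \frac{1}{2}\right)^{2} + 53\right) 102 = \left(\left(- \frac{7}{2}\right)^{2} + 53\right) 102 = \left(\frac{49}{4} + 53\right) 102 = \frac{261}{4} \cdot 102 = \frac{13311}{2}$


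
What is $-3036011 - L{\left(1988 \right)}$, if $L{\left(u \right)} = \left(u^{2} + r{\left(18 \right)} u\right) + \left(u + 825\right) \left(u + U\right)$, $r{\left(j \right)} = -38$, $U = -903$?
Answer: $-9964716$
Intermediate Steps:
$L{\left(u \right)} = u^{2} - 38 u + \left(-903 + u\right) \left(825 + u\right)$ ($L{\left(u \right)} = \left(u^{2} - 38 u\right) + \left(u + 825\right) \left(u - 903\right) = \left(u^{2} - 38 u\right) + \left(825 + u\right) \left(-903 + u\right) = \left(u^{2} - 38 u\right) + \left(-903 + u\right) \left(825 + u\right) = u^{2} - 38 u + \left(-903 + u\right) \left(825 + u\right)$)
$-3036011 - L{\left(1988 \right)} = -3036011 - \left(-744975 - 230608 + 2 \cdot 1988^{2}\right) = -3036011 - \left(-744975 - 230608 + 2 \cdot 3952144\right) = -3036011 - \left(-744975 - 230608 + 7904288\right) = -3036011 - 6928705 = -9964716$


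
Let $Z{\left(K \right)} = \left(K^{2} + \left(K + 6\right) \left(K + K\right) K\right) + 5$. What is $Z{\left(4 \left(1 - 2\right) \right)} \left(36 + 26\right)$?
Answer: $5270$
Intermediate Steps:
$Z{\left(K \right)} = 5 + K^{2} + 2 K^{2} \left(6 + K\right)$ ($Z{\left(K \right)} = \left(K^{2} + \left(6 + K\right) 2 K K\right) + 5 = \left(K^{2} + 2 K \left(6 + K\right) K\right) + 5 = \left(K^{2} + 2 K^{2} \left(6 + K\right)\right) + 5 = 5 + K^{2} + 2 K^{2} \left(6 + K\right)$)
$Z{\left(4 \left(1 - 2\right) \right)} \left(36 + 26\right) = \left(5 + 2 \left(4 \left(1 - 2\right)\right)^{3} + 13 \left(4 \left(1 - 2\right)\right)^{2}\right) \left(36 + 26\right) = \left(5 + 2 \left(4 \left(-1\right)\right)^{3} + 13 \left(4 \left(-1\right)\right)^{2}\right) 62 = \left(5 + 2 \left(-4\right)^{3} + 13 \left(-4\right)^{2}\right) 62 = \left(5 + 2 \left(-64\right) + 13 \cdot 16\right) 62 = \left(5 - 128 + 208\right) 62 = 85 \cdot 62 = 5270$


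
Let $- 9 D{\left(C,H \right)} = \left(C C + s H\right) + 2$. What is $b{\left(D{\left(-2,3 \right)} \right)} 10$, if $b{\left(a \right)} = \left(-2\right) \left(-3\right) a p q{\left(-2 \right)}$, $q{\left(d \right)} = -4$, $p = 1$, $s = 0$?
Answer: $160$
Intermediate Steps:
$D{\left(C,H \right)} = - \frac{2}{9} - \frac{C^{2}}{9}$ ($D{\left(C,H \right)} = - \frac{\left(C C + 0 H\right) + 2}{9} = - \frac{\left(C^{2} + 0\right) + 2}{9} = - \frac{C^{2} + 2}{9} = - \frac{2 + C^{2}}{9} = - \frac{2}{9} - \frac{C^{2}}{9}$)
$b{\left(a \right)} = - 24 a$ ($b{\left(a \right)} = \left(-2\right) \left(-3\right) a 1 \left(-4\right) = 6 a 1 \left(-4\right) = 6 a \left(-4\right) = - 24 a$)
$b{\left(D{\left(-2,3 \right)} \right)} 10 = - 24 \left(- \frac{2}{9} - \frac{\left(-2\right)^{2}}{9}\right) 10 = - 24 \left(- \frac{2}{9} - \frac{4}{9}\right) 10 = \left(-24\right) \left(- \frac{2}{3}\right) 10 = 16 \cdot 10 = 160$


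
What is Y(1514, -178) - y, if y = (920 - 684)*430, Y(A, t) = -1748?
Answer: -103228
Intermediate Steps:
y = 101480 (y = 236*430 = 101480)
Y(1514, -178) - y = -1748 - 1*101480 = -1748 - 101480 = -103228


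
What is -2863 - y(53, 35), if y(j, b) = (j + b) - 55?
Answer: -2896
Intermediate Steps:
y(j, b) = -55 + b + j (y(j, b) = (b + j) - 55 = -55 + b + j)
-2863 - y(53, 35) = -2863 - (-55 + 35 + 53) = -2863 - 1*33 = -2863 - 33 = -2896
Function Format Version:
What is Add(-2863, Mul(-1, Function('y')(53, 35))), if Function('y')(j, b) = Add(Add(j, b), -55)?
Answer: -2896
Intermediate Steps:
Function('y')(j, b) = Add(-55, b, j) (Function('y')(j, b) = Add(Add(b, j), -55) = Add(-55, b, j))
Add(-2863, Mul(-1, Function('y')(53, 35))) = Add(-2863, Mul(-1, Add(-55, 35, 53))) = Add(-2863, Mul(-1, 33)) = Add(-2863, -33) = -2896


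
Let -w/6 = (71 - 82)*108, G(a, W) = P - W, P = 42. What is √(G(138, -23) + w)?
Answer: √7193 ≈ 84.812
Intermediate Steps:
G(a, W) = 42 - W
w = 7128 (w = -6*(71 - 82)*108 = -(-66)*108 = -6*(-1188) = 7128)
√(G(138, -23) + w) = √((42 - 1*(-23)) + 7128) = √((42 + 23) + 7128) = √(65 + 7128) = √7193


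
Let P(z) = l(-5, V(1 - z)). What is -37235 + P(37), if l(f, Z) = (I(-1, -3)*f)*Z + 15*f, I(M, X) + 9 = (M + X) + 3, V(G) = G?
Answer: -39110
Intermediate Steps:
I(M, X) = -6 + M + X (I(M, X) = -9 + ((M + X) + 3) = -9 + (3 + M + X) = -6 + M + X)
l(f, Z) = 15*f - 10*Z*f (l(f, Z) = ((-6 - 1 - 3)*f)*Z + 15*f = (-10*f)*Z + 15*f = -10*Z*f + 15*f = 15*f - 10*Z*f)
P(z) = -25 - 50*z (P(z) = 5*(-5)*(3 - 2*(1 - z)) = 5*(-5)*(3 + (-2 + 2*z)) = 5*(-5)*(1 + 2*z) = -25 - 50*z)
-37235 + P(37) = -37235 + (-25 - 50*37) = -37235 + (-25 - 1850) = -37235 - 1875 = -39110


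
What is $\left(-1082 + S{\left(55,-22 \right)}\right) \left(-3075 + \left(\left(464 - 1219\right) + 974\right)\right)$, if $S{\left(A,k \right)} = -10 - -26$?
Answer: $3044496$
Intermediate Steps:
$S{\left(A,k \right)} = 16$ ($S{\left(A,k \right)} = -10 + 26 = 16$)
$\left(-1082 + S{\left(55,-22 \right)}\right) \left(-3075 + \left(\left(464 - 1219\right) + 974\right)\right) = \left(-1082 + 16\right) \left(-3075 + \left(\left(464 - 1219\right) + 974\right)\right) = - 1066 \left(-3075 + \left(-755 + 974\right)\right) = - 1066 \left(-3075 + 219\right) = \left(-1066\right) \left(-2856\right) = 3044496$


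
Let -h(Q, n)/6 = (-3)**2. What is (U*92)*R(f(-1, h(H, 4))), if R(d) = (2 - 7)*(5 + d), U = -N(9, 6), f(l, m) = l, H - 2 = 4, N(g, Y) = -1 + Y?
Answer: 9200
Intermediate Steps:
H = 6 (H = 2 + 4 = 6)
h(Q, n) = -54 (h(Q, n) = -6*(-3)**2 = -6*9 = -54)
U = -5 (U = -(-1 + 6) = -1*5 = -5)
R(d) = -25 - 5*d (R(d) = -5*(5 + d) = -25 - 5*d)
(U*92)*R(f(-1, h(H, 4))) = (-5*92)*(-25 - 5*(-1)) = -460*(-25 + 5) = -460*(-20) = 9200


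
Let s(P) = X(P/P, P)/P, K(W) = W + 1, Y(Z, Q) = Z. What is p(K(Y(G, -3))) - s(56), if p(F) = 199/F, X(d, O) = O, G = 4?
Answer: 194/5 ≈ 38.800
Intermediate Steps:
K(W) = 1 + W
s(P) = 1 (s(P) = P/P = 1)
p(K(Y(G, -3))) - s(56) = 199/(1 + 4) - 1*1 = 199/5 - 1 = 194/5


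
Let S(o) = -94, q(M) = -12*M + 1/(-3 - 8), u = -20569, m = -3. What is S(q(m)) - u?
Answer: 20475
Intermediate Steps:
q(M) = -1/11 - 12*M (q(M) = -12*M + 1/(-11) = -12*M - 1/11 = -1/11 - 12*M)
S(q(m)) - u = -94 - 1*(-20569) = -94 + 20569 = 20475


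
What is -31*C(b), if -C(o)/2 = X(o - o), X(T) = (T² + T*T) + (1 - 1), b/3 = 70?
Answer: 0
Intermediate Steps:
b = 210 (b = 3*70 = 210)
X(T) = 2*T² (X(T) = (T² + T²) + 0 = 2*T² + 0 = 2*T²)
C(o) = 0 (C(o) = -4*(o - o)² = -4*0² = -4*0 = -2*0 = 0)
-31*C(b) = -31*0 = 0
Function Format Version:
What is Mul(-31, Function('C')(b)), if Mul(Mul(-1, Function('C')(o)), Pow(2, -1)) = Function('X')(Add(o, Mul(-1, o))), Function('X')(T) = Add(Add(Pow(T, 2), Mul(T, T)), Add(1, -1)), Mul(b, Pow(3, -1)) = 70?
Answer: 0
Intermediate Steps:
b = 210 (b = Mul(3, 70) = 210)
Function('X')(T) = Mul(2, Pow(T, 2)) (Function('X')(T) = Add(Add(Pow(T, 2), Pow(T, 2)), 0) = Add(Mul(2, Pow(T, 2)), 0) = Mul(2, Pow(T, 2)))
Function('C')(o) = 0 (Function('C')(o) = Mul(-2, Mul(2, Pow(Add(o, Mul(-1, o)), 2))) = Mul(-2, Mul(2, Pow(0, 2))) = Mul(-2, Mul(2, 0)) = Mul(-2, 0) = 0)
Mul(-31, Function('C')(b)) = Mul(-31, 0) = 0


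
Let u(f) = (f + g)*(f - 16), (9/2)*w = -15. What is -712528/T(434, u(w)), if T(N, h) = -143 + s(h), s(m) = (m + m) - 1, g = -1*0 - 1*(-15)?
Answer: 1603188/1339 ≈ 1197.3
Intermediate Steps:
w = -10/3 (w = (2/9)*(-15) = -10/3 ≈ -3.3333)
g = 15 (g = 0 + 15 = 15)
s(m) = -1 + 2*m (s(m) = 2*m - 1 = -1 + 2*m)
u(f) = (-16 + f)*(15 + f) (u(f) = (f + 15)*(f - 16) = (15 + f)*(-16 + f) = (-16 + f)*(15 + f))
T(N, h) = -144 + 2*h (T(N, h) = -143 + (-1 + 2*h) = -144 + 2*h)
-712528/T(434, u(w)) = -712528/(-144 + 2*(-240 + (-10/3)² - 1*(-10/3))) = -712528/(-144 + 2*(-240 + 100/9 + 10/3)) = -712528/(-144 + 2*(-2030/9)) = -712528/(-144 - 4060/9) = -712528/(-5356/9) = -712528*(-9/5356) = 1603188/1339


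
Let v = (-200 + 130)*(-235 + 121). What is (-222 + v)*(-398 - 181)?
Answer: -4491882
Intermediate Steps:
v = 7980 (v = -70*(-114) = 7980)
(-222 + v)*(-398 - 181) = (-222 + 7980)*(-398 - 181) = 7758*(-579) = -4491882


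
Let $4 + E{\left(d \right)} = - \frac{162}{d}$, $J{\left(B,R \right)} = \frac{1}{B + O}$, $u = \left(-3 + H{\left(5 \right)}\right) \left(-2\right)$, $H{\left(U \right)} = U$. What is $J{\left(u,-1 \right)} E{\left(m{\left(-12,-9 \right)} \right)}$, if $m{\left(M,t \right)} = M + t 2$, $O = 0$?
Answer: $- \frac{7}{20} \approx -0.35$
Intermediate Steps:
$m{\left(M,t \right)} = M + 2 t$
$u = -4$ ($u = \left(-3 + 5\right) \left(-2\right) = 2 \left(-2\right) = -4$)
$J{\left(B,R \right)} = \frac{1}{B}$ ($J{\left(B,R \right)} = \frac{1}{B + 0} = \frac{1}{B}$)
$E{\left(d \right)} = -4 - \frac{162}{d}$
$J{\left(u,-1 \right)} E{\left(m{\left(-12,-9 \right)} \right)} = \frac{-4 - \frac{162}{-12 + 2 \left(-9\right)}}{-4} = - \frac{-4 - \frac{162}{-12 - 18}}{4} = - \frac{-4 - \frac{162}{-30}}{4} = - \frac{-4 - - \frac{27}{5}}{4} = - \frac{-4 + \frac{27}{5}}{4} = \left(- \frac{1}{4}\right) \frac{7}{5} = - \frac{7}{20}$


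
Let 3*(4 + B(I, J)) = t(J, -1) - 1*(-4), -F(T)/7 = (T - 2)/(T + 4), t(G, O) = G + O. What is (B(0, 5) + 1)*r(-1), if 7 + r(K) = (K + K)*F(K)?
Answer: 7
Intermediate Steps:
F(T) = -7*(-2 + T)/(4 + T) (F(T) = -7*(T - 2)/(T + 4) = -7*(-2 + T)/(4 + T))
r(K) = -7 + 14*K*(2 - K)/(4 + K) (r(K) = -7 + (K + K)*(7*(2 - K)/(4 + K)) = -7 + (2*K)*(7*(2 - K)/(4 + K)) = -7 + 14*K*(2 - K)/(4 + K))
B(I, J) = -3 + J/3 (B(I, J) = -4 + ((J - 1) - 1*(-4))/3 = -4 + ((-1 + J) + 4)/3 = -4 + (3 + J)/3 = -4 + (1 + J/3) = -3 + J/3)
(B(0, 5) + 1)*r(-1) = ((-3 + (⅓)*5) + 1)*(7*(-4 - 2*(-1)² + 3*(-1))/(4 - 1)) = ((-3 + 5/3) + 1)*(7*(-4 - 2*1 - 3)/3) = (-4/3 + 1)*(7*(⅓)*(-4 - 2 - 3)) = -7*(-9)/(3*3) = -⅓*(-21) = 7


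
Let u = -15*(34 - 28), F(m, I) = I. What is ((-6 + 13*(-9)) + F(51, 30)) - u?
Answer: -3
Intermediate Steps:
u = -90 (u = -15*6 = -90)
((-6 + 13*(-9)) + F(51, 30)) - u = ((-6 + 13*(-9)) + 30) - 1*(-90) = ((-6 - 117) + 30) + 90 = (-123 + 30) + 90 = -93 + 90 = -3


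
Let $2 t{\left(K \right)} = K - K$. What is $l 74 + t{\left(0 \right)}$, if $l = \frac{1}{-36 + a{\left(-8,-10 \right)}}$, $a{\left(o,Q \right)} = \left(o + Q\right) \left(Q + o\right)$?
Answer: $\frac{37}{144} \approx 0.25694$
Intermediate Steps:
$a{\left(o,Q \right)} = \left(Q + o\right)^{2}$ ($a{\left(o,Q \right)} = \left(Q + o\right) \left(Q + o\right) = \left(Q + o\right)^{2}$)
$t{\left(K \right)} = 0$ ($t{\left(K \right)} = \frac{K - K}{2} = \frac{1}{2} \cdot 0 = 0$)
$l = \frac{1}{288}$ ($l = \frac{1}{-36 + \left(-10 - 8\right)^{2}} = \frac{1}{-36 + \left(-18\right)^{2}} = \frac{1}{-36 + 324} = \frac{1}{288} \approx 0.0034722$)
$l 74 + t{\left(0 \right)} = \frac{1}{288} \cdot 74 + 0 = \frac{37}{144} + 0 = \frac{37}{144}$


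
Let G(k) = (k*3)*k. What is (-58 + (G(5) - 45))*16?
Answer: -448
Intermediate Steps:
G(k) = 3*k**2 (G(k) = (3*k)*k = 3*k**2)
(-58 + (G(5) - 45))*16 = (-58 + (3*5**2 - 45))*16 = (-58 + (3*25 - 45))*16 = (-58 + (75 - 45))*16 = (-58 + 30)*16 = -28*16 = -448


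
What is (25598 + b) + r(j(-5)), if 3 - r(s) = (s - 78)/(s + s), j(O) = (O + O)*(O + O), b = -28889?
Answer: -328811/100 ≈ -3288.1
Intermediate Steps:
j(O) = 4*O**2 (j(O) = (2*O)*(2*O) = 4*O**2)
r(s) = 3 - (-78 + s)/(2*s) (r(s) = 3 - (s - 78)/(s + s) = 3 - (-78 + s)/(2*s))
(25598 + b) + r(j(-5)) = (25598 - 28889) + (5/2 + 39/((4*(-5)**2))) = -3291 + (5/2 + 39/((4*25))) = -3291 + (5/2 + 39/100) = -3291 + 289/100 = -328811/100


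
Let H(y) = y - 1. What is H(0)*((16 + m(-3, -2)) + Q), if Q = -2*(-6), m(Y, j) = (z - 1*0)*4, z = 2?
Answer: -36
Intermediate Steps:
m(Y, j) = 8 (m(Y, j) = (2 - 1*0)*4 = (2 + 0)*4 = 2*4 = 8)
H(y) = -1 + y
Q = 12
H(0)*((16 + m(-3, -2)) + Q) = (-1 + 0)*((16 + 8) + 12) = -(24 + 12) = -1*36 = -36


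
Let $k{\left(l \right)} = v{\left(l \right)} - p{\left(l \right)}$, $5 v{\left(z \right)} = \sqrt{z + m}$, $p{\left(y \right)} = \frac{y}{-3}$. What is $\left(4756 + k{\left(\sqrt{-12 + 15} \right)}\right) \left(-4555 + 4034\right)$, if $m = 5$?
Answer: $-2477876 - \frac{521 \sqrt{3}}{3} - \frac{521 \sqrt{5 + \sqrt{3}}}{5} \approx -2.4784 \cdot 10^{6}$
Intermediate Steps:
$p{\left(y \right)} = - \frac{y}{3}$ ($p{\left(y \right)} = y \left(- \frac{1}{3}\right) = - \frac{y}{3}$)
$v{\left(z \right)} = \frac{\sqrt{5 + z}}{5}$ ($v{\left(z \right)} = \frac{\sqrt{z + 5}}{5} = \frac{\sqrt{5 + z}}{5}$)
$k{\left(l \right)} = \frac{l}{3} + \frac{\sqrt{5 + l}}{5}$ ($k{\left(l \right)} = \frac{\sqrt{5 + l}}{5} - - \frac{l}{3} = \frac{\sqrt{5 + l}}{5} + \frac{l}{3} = \frac{l}{3} + \frac{\sqrt{5 + l}}{5}$)
$\left(4756 + k{\left(\sqrt{-12 + 15} \right)}\right) \left(-4555 + 4034\right) = \left(4756 + \left(\frac{\sqrt{-12 + 15}}{3} + \frac{\sqrt{5 + \sqrt{-12 + 15}}}{5}\right)\right) \left(-4555 + 4034\right) = \left(4756 + \left(\frac{\sqrt{3}}{3} + \frac{\sqrt{5 + \sqrt{3}}}{5}\right)\right) \left(-521\right) = \left(4756 + \frac{\sqrt{3}}{3} + \frac{\sqrt{5 + \sqrt{3}}}{5}\right) \left(-521\right) = -2477876 - \frac{521 \sqrt{3}}{3} - \frac{521 \sqrt{5 + \sqrt{3}}}{5}$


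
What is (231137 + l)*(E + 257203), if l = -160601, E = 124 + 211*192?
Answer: 21008371704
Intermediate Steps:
E = 40636 (E = 124 + 40512 = 40636)
(231137 + l)*(E + 257203) = (231137 - 160601)*(40636 + 257203) = 70536*297839 = 21008371704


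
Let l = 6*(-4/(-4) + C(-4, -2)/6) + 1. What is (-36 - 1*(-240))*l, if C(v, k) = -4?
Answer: 612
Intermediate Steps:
l = 3 (l = 6*(-4/(-4) - 4/6) + 1 = 6*(-4*(-1/4) - 4*1/6) + 1 = 6*(1 - 2/3) + 1 = 6*(1/3) + 1 = 2 + 1 = 3)
(-36 - 1*(-240))*l = (-36 - 1*(-240))*3 = (-36 + 240)*3 = 204*3 = 612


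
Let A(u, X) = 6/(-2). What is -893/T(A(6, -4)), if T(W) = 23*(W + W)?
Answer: 893/138 ≈ 6.4710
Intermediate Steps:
A(u, X) = -3 (A(u, X) = 6*(-½) = -3)
T(W) = 46*W (T(W) = 23*(2*W) = 46*W)
-893/T(A(6, -4)) = -893/(46*(-3)) = -893/(-138) = -893*(-1/138) = 893/138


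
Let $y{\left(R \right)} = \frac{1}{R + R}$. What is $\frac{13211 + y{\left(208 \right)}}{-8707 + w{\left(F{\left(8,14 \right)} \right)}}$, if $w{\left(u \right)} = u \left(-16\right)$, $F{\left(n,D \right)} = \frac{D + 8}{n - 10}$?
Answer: $- \frac{5495777}{3548896} \approx -1.5486$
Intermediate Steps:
$y{\left(R \right)} = \frac{1}{2 R}$
$F{\left(n,D \right)} = \frac{8 + D}{-10 + n}$
$w{\left(u \right)} = - 16 u$
$\frac{13211 + y{\left(208 \right)}}{-8707 + w{\left(F{\left(8,14 \right)} \right)}} = \frac{13211 + \frac{1}{2 \cdot 208}}{-8707 - 16 \frac{8 + 14}{-10 + 8}} = \frac{13211 + \frac{1}{2} \cdot \frac{1}{208}}{-8707 - 16 \frac{1}{-2} \cdot 22} = \frac{13211 + \frac{1}{416}}{-8707 - 16 \left(\left(- \frac{1}{2}\right) 22\right)} = \frac{5495777}{416 \left(-8707 - -176\right)} = \frac{5495777}{416 \left(-8707 + 176\right)} = \frac{5495777}{416 \left(-8531\right)} = \frac{5495777}{416} \left(- \frac{1}{8531}\right) = - \frac{5495777}{3548896}$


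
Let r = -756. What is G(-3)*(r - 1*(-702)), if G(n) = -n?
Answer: -162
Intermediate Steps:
G(-3)*(r - 1*(-702)) = (-1*(-3))*(-756 - 1*(-702)) = 3*(-756 + 702) = 3*(-54) = -162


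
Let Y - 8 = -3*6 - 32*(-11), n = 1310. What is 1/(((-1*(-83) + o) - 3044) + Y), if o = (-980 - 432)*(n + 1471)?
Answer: -1/3929391 ≈ -2.5449e-7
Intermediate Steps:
o = -3926772 (o = (-980 - 432)*(1310 + 1471) = -1412*2781 = -3926772)
Y = 342 (Y = 8 + (-3*6 - 32*(-11)) = 8 + (-18 + 352) = 8 + 334 = 342)
1/(((-1*(-83) + o) - 3044) + Y) = 1/(((-1*(-83) - 3926772) - 3044) + 342) = 1/(((83 - 3926772) - 3044) + 342) = 1/((-3926689 - 3044) + 342) = 1/(-3929733 + 342) = 1/(-3929391) = -1/3929391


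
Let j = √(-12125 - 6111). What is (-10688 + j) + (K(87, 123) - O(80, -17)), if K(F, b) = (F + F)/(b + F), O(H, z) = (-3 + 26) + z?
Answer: -374261/35 + 2*I*√4559 ≈ -10693.0 + 135.04*I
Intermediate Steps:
O(H, z) = 23 + z
K(F, b) = 2*F/(F + b) (K(F, b) = (2*F)/(F + b) = 2*F/(F + b))
j = 2*I*√4559 (j = √(-18236) = 2*I*√4559 ≈ 135.04*I)
(-10688 + j) + (K(87, 123) - O(80, -17)) = (-10688 + 2*I*√4559) + (2*87/(87 + 123) - (23 - 17)) = (-10688 + 2*I*√4559) + (2*87/210 - 1*6) = (-10688 + 2*I*√4559) + (2*87*(1/210) - 6) = (-10688 + 2*I*√4559) + (29/35 - 6) = (-10688 + 2*I*√4559) - 181/35 = -374261/35 + 2*I*√4559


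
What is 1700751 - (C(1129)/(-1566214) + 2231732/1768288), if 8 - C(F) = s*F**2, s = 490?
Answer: 588643950266728921/346189677704 ≈ 1.7004e+6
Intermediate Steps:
C(F) = 8 - 490*F**2
1700751 - (C(1129)/(-1566214) + 2231732/1768288) = 1700751 - ((8 - 490*1129**2)/(-1566214) + 2231732/1768288) = 1700751 - ((8 - 490*1274641)*(-1/1566214) + 2231732*(1/1768288)) = 1700751 - ((8 - 624574090)*(-1/1566214) + 557933/442072) = 1700751 - (-624574082*(-1/1566214) + 557933/442072) = 1700751 - (312287041/783107 + 557933/442072) = 1700751 - 1*138490278026783/346189677704 = 1700751 - 138490278026783/346189677704 = 588643950266728921/346189677704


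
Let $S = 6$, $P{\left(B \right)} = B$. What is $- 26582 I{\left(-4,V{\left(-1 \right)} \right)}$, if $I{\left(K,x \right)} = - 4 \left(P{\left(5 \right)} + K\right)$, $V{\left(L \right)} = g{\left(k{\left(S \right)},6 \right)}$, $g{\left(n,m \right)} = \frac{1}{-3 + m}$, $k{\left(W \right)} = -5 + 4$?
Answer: $106328$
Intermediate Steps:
$k{\left(W \right)} = -1$
$V{\left(L \right)} = \frac{1}{3}$ ($V{\left(L \right)} = \frac{1}{-3 + 6} = \frac{1}{3}$)
$I{\left(K,x \right)} = -20 - 4 K$ ($I{\left(K,x \right)} = - 4 \left(5 + K\right) = -20 - 4 K$)
$- 26582 I{\left(-4,V{\left(-1 \right)} \right)} = - 26582 \left(-20 - -16\right) = - 26582 \left(-20 + 16\right) = \left(-26582\right) \left(-4\right) = 106328$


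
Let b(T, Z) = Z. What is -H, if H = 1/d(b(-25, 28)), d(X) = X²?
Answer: -1/784 ≈ -0.0012755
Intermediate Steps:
H = 1/784 (H = 1/(28²) = 1/784 ≈ 0.0012755)
-H = -1*1/784 = -1/784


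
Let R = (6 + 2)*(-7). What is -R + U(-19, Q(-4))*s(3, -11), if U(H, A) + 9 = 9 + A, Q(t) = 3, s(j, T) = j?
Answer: 65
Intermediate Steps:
U(H, A) = A (U(H, A) = -9 + (9 + A) = A)
R = -56 (R = 8*(-7) = -56)
-R + U(-19, Q(-4))*s(3, -11) = -1*(-56) + 3*3 = 56 + 9 = 65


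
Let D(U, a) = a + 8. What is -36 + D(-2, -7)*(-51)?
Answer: -87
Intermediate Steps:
D(U, a) = 8 + a
-36 + D(-2, -7)*(-51) = -36 + (8 - 7)*(-51) = -36 + 1*(-51) = -36 - 51 = -87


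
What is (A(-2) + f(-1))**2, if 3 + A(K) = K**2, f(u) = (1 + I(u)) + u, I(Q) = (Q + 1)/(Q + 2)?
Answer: 1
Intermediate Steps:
I(Q) = (1 + Q)/(2 + Q)
f(u) = 1 + u + (1 + u)/(2 + u) (f(u) = (1 + (1 + u)/(2 + u)) + u = 1 + u + (1 + u)/(2 + u))
A(K) = -3 + K**2
(A(-2) + f(-1))**2 = ((-3 + (-2)**2) + (3 + (-1)**2 + 4*(-1))/(2 - 1))**2 = ((-3 + 4) + (3 + 1 - 4)/1)**2 = (1 + 1*0)**2 = (1 + 0)**2 = 1**2 = 1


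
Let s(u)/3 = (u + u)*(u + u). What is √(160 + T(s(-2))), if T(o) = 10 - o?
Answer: √122 ≈ 11.045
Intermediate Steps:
s(u) = 12*u² (s(u) = 3*((u + u)*(u + u)) = 3*((2*u)*(2*u)) = 3*(4*u²) = 12*u²)
√(160 + T(s(-2))) = √(160 + (10 - 12*(-2)²)) = √(160 + (10 - 12*4)) = √(160 + (10 - 1*48)) = √(160 + (10 - 48)) = √(160 - 38) = √122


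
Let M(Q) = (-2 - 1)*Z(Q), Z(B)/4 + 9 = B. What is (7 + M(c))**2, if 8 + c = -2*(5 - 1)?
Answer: 94249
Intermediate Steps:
Z(B) = -36 + 4*B
c = -16 (c = -8 - 2*(5 - 1) = -8 - 2*4 = -8 - 8 = -16)
M(Q) = 108 - 12*Q (M(Q) = (-2 - 1)*(-36 + 4*Q) = -3*(-36 + 4*Q) = 108 - 12*Q)
(7 + M(c))**2 = (7 + (108 - 12*(-16)))**2 = (7 + (108 + 192))**2 = (7 + 300)**2 = 307**2 = 94249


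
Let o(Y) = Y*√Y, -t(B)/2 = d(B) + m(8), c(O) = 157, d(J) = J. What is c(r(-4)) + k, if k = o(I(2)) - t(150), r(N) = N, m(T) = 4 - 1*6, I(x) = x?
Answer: 453 + 2*√2 ≈ 455.83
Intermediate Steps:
m(T) = -2 (m(T) = 4 - 6 = -2)
t(B) = 4 - 2*B (t(B) = -2*(B - 2) = -2*(-2 + B) = 4 - 2*B)
o(Y) = Y^(3/2)
k = 296 + 2*√2 (k = 2^(3/2) - (4 - 2*150) = 2*√2 - (4 - 300) = 2*√2 - 1*(-296) = 2*√2 + 296 = 296 + 2*√2 ≈ 298.83)
c(r(-4)) + k = 157 + (296 + 2*√2) = 453 + 2*√2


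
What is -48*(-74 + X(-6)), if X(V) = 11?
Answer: 3024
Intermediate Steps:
-48*(-74 + X(-6)) = -48*(-74 + 11) = -48*(-63) = 3024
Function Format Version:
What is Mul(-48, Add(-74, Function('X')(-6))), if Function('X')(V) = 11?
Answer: 3024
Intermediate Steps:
Mul(-48, Add(-74, Function('X')(-6))) = Mul(-48, Add(-74, 11)) = Mul(-48, -63) = 3024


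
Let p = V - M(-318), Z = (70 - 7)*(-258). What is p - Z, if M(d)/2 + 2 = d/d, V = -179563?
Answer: -163307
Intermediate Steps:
M(d) = -2 (M(d) = -4 + 2*(d/d) = -4 + 2*1 = -4 + 2 = -2)
Z = -16254 (Z = 63*(-258) = -16254)
p = -179561 (p = -179563 - 1*(-2) = -179563 + 2 = -179561)
p - Z = -179561 - 1*(-16254) = -179561 + 16254 = -163307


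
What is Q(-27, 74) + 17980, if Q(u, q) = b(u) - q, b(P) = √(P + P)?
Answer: 17906 + 3*I*√6 ≈ 17906.0 + 7.3485*I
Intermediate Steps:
b(P) = √2*√P (b(P) = √(2*P) = √2*√P)
Q(u, q) = -q + √2*√u (Q(u, q) = √2*√u - q = -q + √2*√u)
Q(-27, 74) + 17980 = (-1*74 + √2*√(-27)) + 17980 = (-74 + √2*(3*I*√3)) + 17980 = (-74 + 3*I*√6) + 17980 = 17906 + 3*I*√6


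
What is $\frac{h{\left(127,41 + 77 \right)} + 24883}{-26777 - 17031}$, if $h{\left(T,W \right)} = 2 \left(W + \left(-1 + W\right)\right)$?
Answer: $- \frac{25353}{43808} \approx -0.57873$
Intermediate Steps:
$h{\left(T,W \right)} = -2 + 4 W$ ($h{\left(T,W \right)} = 2 \left(-1 + 2 W\right) = -2 + 4 W$)
$\frac{h{\left(127,41 + 77 \right)} + 24883}{-26777 - 17031} = \frac{\left(-2 + 4 \left(41 + 77\right)\right) + 24883}{-26777 - 17031} = \frac{\left(-2 + 4 \cdot 118\right) + 24883}{-43808} = \left(\left(-2 + 472\right) + 24883\right) \left(- \frac{1}{43808}\right) = \left(470 + 24883\right) \left(- \frac{1}{43808}\right) = 25353 \left(- \frac{1}{43808}\right) = - \frac{25353}{43808}$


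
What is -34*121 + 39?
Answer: -4075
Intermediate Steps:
-34*121 + 39 = -4114 + 39 = -4075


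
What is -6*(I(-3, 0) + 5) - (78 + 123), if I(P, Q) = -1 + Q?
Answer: -225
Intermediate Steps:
-6*(I(-3, 0) + 5) - (78 + 123) = -6*((-1 + 0) + 5) - (78 + 123) = -6*(-1 + 5) - 1*201 = -6*4 - 201 = -24 - 201 = -225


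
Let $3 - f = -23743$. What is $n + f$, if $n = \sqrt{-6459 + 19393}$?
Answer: $23746 + \sqrt{12934} \approx 23860.0$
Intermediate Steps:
$f = 23746$ ($f = 3 - -23743 = 3 + 23743 = 23746$)
$n = \sqrt{12934} \approx 113.73$
$n + f = \sqrt{12934} + 23746 = 23746 + \sqrt{12934}$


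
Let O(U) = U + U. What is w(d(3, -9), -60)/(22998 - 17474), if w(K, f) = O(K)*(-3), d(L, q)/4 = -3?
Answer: 18/1381 ≈ 0.013034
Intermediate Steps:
O(U) = 2*U
d(L, q) = -12 (d(L, q) = 4*(-3) = -12)
w(K, f) = -6*K (w(K, f) = (2*K)*(-3) = -6*K)
w(d(3, -9), -60)/(22998 - 17474) = (-6*(-12))/(22998 - 17474) = 72/5524 = 72*(1/5524) = 18/1381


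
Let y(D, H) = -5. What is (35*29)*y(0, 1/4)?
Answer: -5075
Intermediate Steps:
(35*29)*y(0, 1/4) = (35*29)*(-5) = 1015*(-5) = -5075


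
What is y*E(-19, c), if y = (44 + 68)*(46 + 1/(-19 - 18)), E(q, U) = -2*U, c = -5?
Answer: 1905120/37 ≈ 51490.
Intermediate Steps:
y = 190512/37 (y = 112*(46 + 1/(-37)) = 112*(46 - 1/37) = 112*(1701/37) = 190512/37 ≈ 5149.0)
y*E(-19, c) = 190512*(-2*(-5))/37 = (190512/37)*10 = 1905120/37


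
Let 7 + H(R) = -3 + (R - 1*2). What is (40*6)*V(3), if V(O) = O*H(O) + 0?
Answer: -6480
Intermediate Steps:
H(R) = -12 + R (H(R) = -7 + (-3 + (R - 1*2)) = -7 + (-3 + (R - 2)) = -7 + (-3 + (-2 + R)) = -7 + (-5 + R) = -12 + R)
V(O) = O*(-12 + O) (V(O) = O*(-12 + O) + 0 = O*(-12 + O))
(40*6)*V(3) = (40*6)*(3*(-12 + 3)) = 240*(3*(-9)) = 240*(-27) = -6480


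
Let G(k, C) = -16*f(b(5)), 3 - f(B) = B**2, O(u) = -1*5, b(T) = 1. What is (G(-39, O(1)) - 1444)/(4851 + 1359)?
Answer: -82/345 ≈ -0.23768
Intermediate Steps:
O(u) = -5
f(B) = 3 - B**2
G(k, C) = -32 (G(k, C) = -16*(3 - 1*1**2) = -16*(3 - 1*1) = -16*(3 - 1) = -16*2 = -32)
(G(-39, O(1)) - 1444)/(4851 + 1359) = (-32 - 1444)/(4851 + 1359) = -1476/6210 = -1476*1/6210 = -82/345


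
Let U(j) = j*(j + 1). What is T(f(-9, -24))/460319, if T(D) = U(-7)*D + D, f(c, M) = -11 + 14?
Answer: 129/460319 ≈ 0.00028024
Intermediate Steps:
U(j) = j*(1 + j)
f(c, M) = 3
T(D) = 43*D (T(D) = (-7*(1 - 7))*D + D = (-7*(-6))*D + D = 42*D + D = 43*D)
T(f(-9, -24))/460319 = (43*3)/460319 = 129*(1/460319) = 129/460319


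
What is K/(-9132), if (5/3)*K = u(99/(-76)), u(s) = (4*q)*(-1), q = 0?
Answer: 0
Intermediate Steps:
u(s) = 0 (u(s) = (4*0)*(-1) = 0*(-1) = 0)
K = 0 (K = (⅗)*0 = 0)
K/(-9132) = 0/(-9132) = 0*(-1/9132) = 0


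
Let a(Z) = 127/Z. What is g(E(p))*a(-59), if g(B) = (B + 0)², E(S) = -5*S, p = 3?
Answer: -28575/59 ≈ -484.32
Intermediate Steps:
g(B) = B²
g(E(p))*a(-59) = (-5*3)²*(127/(-59)) = (-15)²*(127*(-1/59)) = 225*(-127/59) = -28575/59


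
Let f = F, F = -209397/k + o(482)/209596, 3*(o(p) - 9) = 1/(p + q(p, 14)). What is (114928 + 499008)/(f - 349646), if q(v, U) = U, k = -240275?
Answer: -46006331836591795200/26201248673074929469 ≈ -1.7559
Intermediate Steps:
o(p) = 9 + 1/(3*(14 + p)) (o(p) = 9 + 1/(3*(p + 14)) = 9 + 1/(3*(14 + p)))
F = 65309713137731/74936690203200 (F = -209397/(-240275) + ((379 + 27*482)/(3*(14 + 482)))/209596 = -209397*(-1/240275) + ((⅓)*(379 + 13014)/496)*(1/209596) = 209397/240275 + ((⅓)*(1/496)*13393)*(1/209596) = 209397/240275 + (13393/1488)*(1/209596) = 209397/240275 + 13393/311878848 = 65309713137731/74936690203200 ≈ 0.87153)
f = 65309713137731/74936690203200 ≈ 0.87153
(114928 + 499008)/(f - 349646) = (114928 + 499008)/(65309713137731/74936690203200 - 349646) = 613936/(-26201248673074929469/74936690203200) = 613936*(-74936690203200/26201248673074929469) = -46006331836591795200/26201248673074929469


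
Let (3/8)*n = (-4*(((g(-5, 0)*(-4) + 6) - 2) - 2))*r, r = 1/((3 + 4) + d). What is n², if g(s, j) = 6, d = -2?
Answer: 495616/225 ≈ 2202.7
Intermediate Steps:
r = ⅕ (r = 1/((3 + 4) - 2) = 1/(7 - 2) = 1/5 = ⅕ ≈ 0.20000)
n = 704/15 (n = 8*(-4*(((6*(-4) + 6) - 2) - 2)*(⅕))/3 = 8*(-4*(((-24 + 6) - 2) - 2)*(⅕))/3 = 8*(-4*((-18 - 2) - 2)*(⅕))/3 = 8*(-4*(-20 - 2)*(⅕))/3 = 8*(-4*(-22)*(⅕))/3 = 8*(88*(⅕))/3 = (8/3)*(88/5) = 704/15 ≈ 46.933)
n² = (704/15)² = 495616/225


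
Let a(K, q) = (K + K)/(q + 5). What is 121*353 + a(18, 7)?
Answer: 42716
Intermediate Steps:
a(K, q) = 2*K/(5 + q) (a(K, q) = (2*K)/(5 + q) = 2*K/(5 + q))
121*353 + a(18, 7) = 121*353 + 2*18/(5 + 7) = 42713 + 2*18/12 = 42713 + 2*18*(1/12) = 42713 + 3 = 42716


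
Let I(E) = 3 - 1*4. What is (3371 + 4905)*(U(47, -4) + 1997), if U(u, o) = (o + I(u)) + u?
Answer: 16874764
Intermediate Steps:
I(E) = -1 (I(E) = 3 - 4 = -1)
U(u, o) = -1 + o + u (U(u, o) = (o - 1) + u = (-1 + o) + u = -1 + o + u)
(3371 + 4905)*(U(47, -4) + 1997) = (3371 + 4905)*((-1 - 4 + 47) + 1997) = 8276*(42 + 1997) = 8276*2039 = 16874764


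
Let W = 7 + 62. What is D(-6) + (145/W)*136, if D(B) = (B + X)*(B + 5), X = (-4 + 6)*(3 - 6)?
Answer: 20548/69 ≈ 297.80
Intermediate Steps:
X = -6 (X = 2*(-3) = -6)
D(B) = (-6 + B)*(5 + B) (D(B) = (B - 6)*(B + 5) = (-6 + B)*(5 + B))
W = 69
D(-6) + (145/W)*136 = (-30 + (-6)**2 - 1*(-6)) + (145/69)*136 = (-30 + 36 + 6) + (145*(1/69))*136 = 12 + (145/69)*136 = 12 + 19720/69 = 20548/69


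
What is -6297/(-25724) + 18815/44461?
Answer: 763967977/1143714764 ≈ 0.66797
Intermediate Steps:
-6297/(-25724) + 18815/44461 = -6297*(-1/25724) + 18815*(1/44461) = 6297/25724 + 18815/44461 = 763967977/1143714764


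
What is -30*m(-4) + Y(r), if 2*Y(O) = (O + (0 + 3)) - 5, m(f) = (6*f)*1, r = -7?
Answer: 1431/2 ≈ 715.50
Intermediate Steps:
m(f) = 6*f
Y(O) = -1 + O/2 (Y(O) = ((O + (0 + 3)) - 5)/2 = ((O + 3) - 5)/2 = ((3 + O) - 5)/2 = (-2 + O)/2 = -1 + O/2)
-30*m(-4) + Y(r) = -180*(-4) + (-1 + (1/2)*(-7)) = -30*(-24) + (-1 - 7/2) = 720 - 9/2 = 1431/2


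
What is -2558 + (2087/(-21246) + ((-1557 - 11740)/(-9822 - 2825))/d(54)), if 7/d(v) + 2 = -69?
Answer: -4831552121197/1880887134 ≈ -2568.8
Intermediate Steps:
d(v) = -7/71 (d(v) = 7/(-2 - 69) = 7/(-71) = 7*(-1/71) = -7/71)
-2558 + (2087/(-21246) + ((-1557 - 11740)/(-9822 - 2825))/d(54)) = -2558 + (2087/(-21246) + ((-1557 - 11740)/(-9822 - 2825))/(-7/71)) = -2558 + (2087*(-1/21246) - 13297/(-12647)*(-71/7)) = -2558 + (-2087/21246 - 13297*(-1/12647)*(-71/7)) = -2558 + (-2087/21246 + (13297/12647)*(-71/7)) = -2558 + (-2087/21246 - 944087/88529) = -2558 - 20242832425/1880887134 = -4831552121197/1880887134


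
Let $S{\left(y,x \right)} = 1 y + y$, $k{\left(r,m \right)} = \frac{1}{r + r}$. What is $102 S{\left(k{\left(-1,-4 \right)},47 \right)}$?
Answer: $-102$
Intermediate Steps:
$k{\left(r,m \right)} = \frac{1}{2 r}$
$S{\left(y,x \right)} = 2 y$ ($S{\left(y,x \right)} = y + y = 2 y$)
$102 S{\left(k{\left(-1,-4 \right)},47 \right)} = 102 \cdot 2 \frac{1}{2 \left(-1\right)} = 102 \cdot 2 \cdot \frac{1}{2} \left(-1\right) = 102 \cdot 2 \left(- \frac{1}{2}\right) = 102 \left(-1\right) = -102$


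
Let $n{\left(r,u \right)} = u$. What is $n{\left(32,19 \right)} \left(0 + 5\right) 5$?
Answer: $475$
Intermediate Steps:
$n{\left(32,19 \right)} \left(0 + 5\right) 5 = 19 \left(0 + 5\right) 5 = 19 \cdot 5 \cdot 5 = 19 \cdot 25 = 475$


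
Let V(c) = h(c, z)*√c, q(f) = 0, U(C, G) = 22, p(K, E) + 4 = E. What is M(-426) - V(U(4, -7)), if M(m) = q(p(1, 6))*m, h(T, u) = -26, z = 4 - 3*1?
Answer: 26*√22 ≈ 121.95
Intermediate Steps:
z = 1 (z = 4 - 3 = 1)
p(K, E) = -4 + E
M(m) = 0 (M(m) = 0*m = 0)
V(c) = -26*√c
M(-426) - V(U(4, -7)) = 0 - (-26)*√22 = 0 + 26*√22 = 26*√22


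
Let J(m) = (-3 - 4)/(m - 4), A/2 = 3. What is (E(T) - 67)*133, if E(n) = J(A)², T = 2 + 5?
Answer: -29127/4 ≈ -7281.8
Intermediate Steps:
A = 6 (A = 2*3 = 6)
J(m) = -7/(-4 + m)
T = 7
E(n) = 49/4 (E(n) = (-7/(-4 + 6))² = (-7/2)² = 49/4)
(E(T) - 67)*133 = (49/4 - 67)*133 = -219/4*133 = -29127/4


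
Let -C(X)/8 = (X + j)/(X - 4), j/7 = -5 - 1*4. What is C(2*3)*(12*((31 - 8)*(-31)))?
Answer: -1950768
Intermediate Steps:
j = -63 (j = 7*(-5 - 1*4) = 7*(-5 - 4) = 7*(-9) = -63)
C(X) = -8*(-63 + X)/(-4 + X) (C(X) = -8*(X - 63)/(X - 4) = -8*(-63 + X)/(-4 + X))
C(2*3)*(12*((31 - 8)*(-31))) = (8*(63 - 2*3)/(-4 + 2*3))*(12*((31 - 8)*(-31))) = (8*(63 - 1*6)/(-4 + 6))*(12*(23*(-31))) = (8*(63 - 6)/2)*(12*(-713)) = (8*(½)*57)*(-8556) = 228*(-8556) = -1950768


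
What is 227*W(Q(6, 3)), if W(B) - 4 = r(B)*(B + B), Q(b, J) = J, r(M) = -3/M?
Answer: -454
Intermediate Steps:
W(B) = -2 (W(B) = 4 + (-3/B)*(B + B) = 4 + (-3/B)*(2*B) = 4 - 6 = -2)
227*W(Q(6, 3)) = 227*(-2) = -454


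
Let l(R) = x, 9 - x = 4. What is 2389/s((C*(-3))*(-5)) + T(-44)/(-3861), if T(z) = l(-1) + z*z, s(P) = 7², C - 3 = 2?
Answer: 3042940/63063 ≈ 48.252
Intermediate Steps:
C = 5 (C = 3 + 2 = 5)
x = 5 (x = 9 - 1*4 = 9 - 4 = 5)
l(R) = 5
s(P) = 49
T(z) = 5 + z² (T(z) = 5 + z*z = 5 + z²)
2389/s((C*(-3))*(-5)) + T(-44)/(-3861) = 2389/49 + (5 + (-44)²)/(-3861) = 2389*(1/49) + (5 + 1936)*(-1/3861) = 2389/49 + 1941*(-1/3861) = 2389/49 - 647/1287 = 3042940/63063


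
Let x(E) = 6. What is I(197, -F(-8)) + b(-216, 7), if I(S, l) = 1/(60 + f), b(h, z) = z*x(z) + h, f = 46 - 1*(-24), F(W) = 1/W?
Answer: -22619/130 ≈ -173.99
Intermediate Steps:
F(W) = 1/W
f = 70 (f = 46 + 24 = 70)
b(h, z) = h + 6*z (b(h, z) = z*6 + h = 6*z + h = h + 6*z)
I(S, l) = 1/130 (I(S, l) = 1/(60 + 70) = 1/130)
I(197, -F(-8)) + b(-216, 7) = 1/130 + (-216 + 6*7) = 1/130 + (-216 + 42) = 1/130 - 174 = -22619/130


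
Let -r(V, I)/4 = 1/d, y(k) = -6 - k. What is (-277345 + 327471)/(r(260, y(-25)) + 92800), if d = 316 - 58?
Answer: 3233127/5985599 ≈ 0.54015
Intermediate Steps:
d = 258
r(V, I) = -2/129 (r(V, I) = -4/258 = -4*1/258 = -2/129)
(-277345 + 327471)/(r(260, y(-25)) + 92800) = (-277345 + 327471)/(-2/129 + 92800) = 50126/(11971198/129) = 50126*(129/11971198) = 3233127/5985599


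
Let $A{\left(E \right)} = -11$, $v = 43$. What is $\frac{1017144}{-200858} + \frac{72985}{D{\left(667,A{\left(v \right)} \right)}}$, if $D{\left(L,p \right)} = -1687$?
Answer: $- \frac{1169681647}{24203389} \approx -48.327$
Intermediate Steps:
$\frac{1017144}{-200858} + \frac{72985}{D{\left(667,A{\left(v \right)} \right)}} = \frac{1017144}{-200858} + \frac{72985}{-1687} = 1017144 \left(- \frac{1}{200858}\right) + 72985 \left(- \frac{1}{1687}\right) = - \frac{508572}{100429} - \frac{72985}{1687} = - \frac{1169681647}{24203389}$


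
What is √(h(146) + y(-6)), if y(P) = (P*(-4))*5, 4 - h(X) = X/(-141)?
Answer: √2485830/141 ≈ 11.182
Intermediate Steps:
h(X) = 4 + X/141 (h(X) = 4 - X/(-141) = 4 - X*(-1)/141 = 4 - (-1)*X/141 = 4 + X/141)
y(P) = -20*P (y(P) = -4*P*5 = -20*P)
√(h(146) + y(-6)) = √((4 + (1/141)*146) - 20*(-6)) = √((4 + 146/141) + 120) = √(710/141 + 120) = √(17630/141) = √2485830/141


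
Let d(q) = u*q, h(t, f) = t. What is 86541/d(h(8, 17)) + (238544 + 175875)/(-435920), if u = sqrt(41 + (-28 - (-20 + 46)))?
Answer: -414419/435920 - 6657*I*sqrt(13)/8 ≈ -0.95068 - 3000.3*I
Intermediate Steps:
u = I*sqrt(13) (u = sqrt(41 + (-28 - 1*26)) = sqrt(41 + (-28 - 26)) = sqrt(41 - 54) = sqrt(-13) = I*sqrt(13) ≈ 3.6056*I)
d(q) = I*q*sqrt(13) (d(q) = (I*sqrt(13))*q = I*q*sqrt(13))
86541/d(h(8, 17)) + (238544 + 175875)/(-435920) = 86541/((I*8*sqrt(13))) + (238544 + 175875)/(-435920) = 86541/((8*I*sqrt(13))) + 414419*(-1/435920) = 86541*(-I*sqrt(13)/104) - 414419/435920 = -6657*I*sqrt(13)/8 - 414419/435920 = -414419/435920 - 6657*I*sqrt(13)/8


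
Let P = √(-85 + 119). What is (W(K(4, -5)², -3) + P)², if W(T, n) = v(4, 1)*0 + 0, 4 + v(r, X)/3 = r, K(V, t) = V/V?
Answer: 34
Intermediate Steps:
K(V, t) = 1
v(r, X) = -12 + 3*r
W(T, n) = 0 (W(T, n) = (-12 + 3*4)*0 + 0 = (-12 + 12)*0 + 0 = 0*0 + 0 = 0 + 0 = 0)
P = √34 ≈ 5.8309
(W(K(4, -5)², -3) + P)² = (0 + √34)² = (√34)² = 34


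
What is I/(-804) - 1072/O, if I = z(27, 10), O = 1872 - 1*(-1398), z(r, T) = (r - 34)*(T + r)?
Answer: -831/146060 ≈ -0.0056894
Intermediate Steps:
z(r, T) = (-34 + r)*(T + r)
O = 3270 (O = 1872 + 1398 = 3270)
I = -259 (I = 27² - 34*10 - 34*27 + 10*27 = 729 - 340 - 918 + 270 = -259)
I/(-804) - 1072/O = -259/(-804) - 1072/3270 = -259*(-1/804) - 1072*1/3270 = 259/804 - 536/1635 = -831/146060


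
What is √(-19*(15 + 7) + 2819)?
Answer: 49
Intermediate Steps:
√(-19*(15 + 7) + 2819) = √(-19*22 + 2819) = √(-418 + 2819) = √2401 = 49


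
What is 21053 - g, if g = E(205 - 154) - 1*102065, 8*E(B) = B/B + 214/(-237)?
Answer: 233431705/1896 ≈ 1.2312e+5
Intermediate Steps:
E(B) = 23/1896 (E(B) = (B/B + 214/(-237))/8 = (1 + 214*(-1/237))/8 = (1 - 214/237)/8 = (1/8)*(23/237) = 23/1896)
g = -193515217/1896 (g = 23/1896 - 1*102065 = 23/1896 - 102065 = -193515217/1896 ≈ -1.0207e+5)
21053 - g = 21053 - 1*(-193515217/1896) = 21053 + 193515217/1896 = 233431705/1896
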